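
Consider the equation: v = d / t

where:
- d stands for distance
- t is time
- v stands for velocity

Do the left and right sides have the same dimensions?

Yes

d (distance) has dimensions [L].
t (time) has dimensions [T].
v (velocity) has dimensions [L T^-1].

Left side: [L T^-1]
Right side: [L T^-1]

Both sides have the same dimensions, so the equation is dimensionally consistent.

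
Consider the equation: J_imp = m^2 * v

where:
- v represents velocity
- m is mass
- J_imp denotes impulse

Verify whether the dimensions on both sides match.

No

v (velocity) has dimensions [L T^-1].
m (mass) has dimensions [M].
J_imp (impulse) has dimensions [L M T^-1].

Left side: [L M T^-1]
Right side: [L M^2 T^-1]

The two sides have different dimensions, so the equation is NOT dimensionally consistent.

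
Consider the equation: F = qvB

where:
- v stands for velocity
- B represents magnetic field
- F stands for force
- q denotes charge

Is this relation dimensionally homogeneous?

Yes

v (velocity) has dimensions [L T^-1].
B (magnetic field) has dimensions [I^-1 M T^-2].
F (force) has dimensions [L M T^-2].
q (charge) has dimensions [I T].

Left side: [L M T^-2]
Right side: [L M T^-2]

Both sides have the same dimensions, so the equation is dimensionally consistent.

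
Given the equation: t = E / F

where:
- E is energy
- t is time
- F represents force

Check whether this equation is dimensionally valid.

No

E (energy) has dimensions [L^2 M T^-2].
t (time) has dimensions [T].
F (force) has dimensions [L M T^-2].

Left side: [T]
Right side: [L]

The two sides have different dimensions, so the equation is NOT dimensionally consistent.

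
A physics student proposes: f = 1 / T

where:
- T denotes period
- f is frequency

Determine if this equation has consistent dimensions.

Yes

T (period) has dimensions [T].
f (frequency) has dimensions [T^-1].

Left side: [T^-1]
Right side: [T^-1]

Both sides have the same dimensions, so the equation is dimensionally consistent.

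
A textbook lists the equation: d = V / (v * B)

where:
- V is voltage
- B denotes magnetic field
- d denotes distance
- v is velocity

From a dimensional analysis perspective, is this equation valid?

Yes

V (voltage) has dimensions [I^-1 L^2 M T^-3].
B (magnetic field) has dimensions [I^-1 M T^-2].
d (distance) has dimensions [L].
v (velocity) has dimensions [L T^-1].

Left side: [L]
Right side: [L]

Both sides have the same dimensions, so the equation is dimensionally consistent.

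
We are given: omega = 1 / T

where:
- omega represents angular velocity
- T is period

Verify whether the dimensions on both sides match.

Yes

omega (angular velocity) has dimensions [T^-1].
T (period) has dimensions [T].

Left side: [T^-1]
Right side: [T^-1]

Both sides have the same dimensions, so the equation is dimensionally consistent.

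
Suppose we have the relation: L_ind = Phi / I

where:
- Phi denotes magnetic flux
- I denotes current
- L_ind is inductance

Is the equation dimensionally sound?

Yes

Phi (magnetic flux) has dimensions [I^-1 L^2 M T^-2].
I (current) has dimensions [I].
L_ind (inductance) has dimensions [I^-2 L^2 M T^-2].

Left side: [I^-2 L^2 M T^-2]
Right side: [I^-2 L^2 M T^-2]

Both sides have the same dimensions, so the equation is dimensionally consistent.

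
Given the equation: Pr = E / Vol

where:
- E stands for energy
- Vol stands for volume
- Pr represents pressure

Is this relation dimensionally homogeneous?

Yes

E (energy) has dimensions [L^2 M T^-2].
Vol (volume) has dimensions [L^3].
Pr (pressure) has dimensions [L^-1 M T^-2].

Left side: [L^-1 M T^-2]
Right side: [L^-1 M T^-2]

Both sides have the same dimensions, so the equation is dimensionally consistent.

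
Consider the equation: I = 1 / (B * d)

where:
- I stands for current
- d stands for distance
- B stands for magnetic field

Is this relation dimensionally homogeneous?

No

I (current) has dimensions [I].
d (distance) has dimensions [L].
B (magnetic field) has dimensions [I^-1 M T^-2].

Left side: [I]
Right side: [I L^-1 M^-1 T^2]

The two sides have different dimensions, so the equation is NOT dimensionally consistent.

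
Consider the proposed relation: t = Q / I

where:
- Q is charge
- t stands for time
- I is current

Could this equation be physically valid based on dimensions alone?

Yes

Q (charge) has dimensions [I T].
t (time) has dimensions [T].
I (current) has dimensions [I].

Left side: [T]
Right side: [T]

Both sides have the same dimensions, so the equation is dimensionally consistent.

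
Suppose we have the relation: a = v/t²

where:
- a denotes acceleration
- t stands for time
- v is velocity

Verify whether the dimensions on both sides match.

No

a (acceleration) has dimensions [L T^-2].
t (time) has dimensions [T].
v (velocity) has dimensions [L T^-1].

Left side: [L T^-2]
Right side: [L T^-3]

The two sides have different dimensions, so the equation is NOT dimensionally consistent.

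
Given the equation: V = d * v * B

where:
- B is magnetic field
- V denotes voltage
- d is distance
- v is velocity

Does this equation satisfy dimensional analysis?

Yes

B (magnetic field) has dimensions [I^-1 M T^-2].
V (voltage) has dimensions [I^-1 L^2 M T^-3].
d (distance) has dimensions [L].
v (velocity) has dimensions [L T^-1].

Left side: [I^-1 L^2 M T^-3]
Right side: [I^-1 L^2 M T^-3]

Both sides have the same dimensions, so the equation is dimensionally consistent.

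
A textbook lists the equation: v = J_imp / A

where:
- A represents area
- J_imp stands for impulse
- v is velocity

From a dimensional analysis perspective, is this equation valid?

No

A (area) has dimensions [L^2].
J_imp (impulse) has dimensions [L M T^-1].
v (velocity) has dimensions [L T^-1].

Left side: [L T^-1]
Right side: [L^-1 M T^-1]

The two sides have different dimensions, so the equation is NOT dimensionally consistent.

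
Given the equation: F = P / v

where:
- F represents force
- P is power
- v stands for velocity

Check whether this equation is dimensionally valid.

Yes

F (force) has dimensions [L M T^-2].
P (power) has dimensions [L^2 M T^-3].
v (velocity) has dimensions [L T^-1].

Left side: [L M T^-2]
Right side: [L M T^-2]

Both sides have the same dimensions, so the equation is dimensionally consistent.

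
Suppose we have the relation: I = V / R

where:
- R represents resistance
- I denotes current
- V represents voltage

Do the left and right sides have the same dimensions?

Yes

R (resistance) has dimensions [I^-2 L^2 M T^-3].
I (current) has dimensions [I].
V (voltage) has dimensions [I^-1 L^2 M T^-3].

Left side: [I]
Right side: [I]

Both sides have the same dimensions, so the equation is dimensionally consistent.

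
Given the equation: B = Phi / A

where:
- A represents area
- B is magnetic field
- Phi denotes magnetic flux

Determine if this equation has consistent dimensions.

Yes

A (area) has dimensions [L^2].
B (magnetic field) has dimensions [I^-1 M T^-2].
Phi (magnetic flux) has dimensions [I^-1 L^2 M T^-2].

Left side: [I^-1 M T^-2]
Right side: [I^-1 M T^-2]

Both sides have the same dimensions, so the equation is dimensionally consistent.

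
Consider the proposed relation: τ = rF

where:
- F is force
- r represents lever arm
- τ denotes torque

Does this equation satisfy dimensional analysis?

Yes

F (force) has dimensions [L M T^-2].
r (lever arm) has dimensions [L].
τ (torque) has dimensions [L^2 M T^-2].

Left side: [L^2 M T^-2]
Right side: [L^2 M T^-2]

Both sides have the same dimensions, so the equation is dimensionally consistent.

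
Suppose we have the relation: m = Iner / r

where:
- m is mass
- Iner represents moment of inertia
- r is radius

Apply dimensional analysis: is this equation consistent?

No

m (mass) has dimensions [M].
Iner (moment of inertia) has dimensions [L^2 M].
r (radius) has dimensions [L].

Left side: [M]
Right side: [L M]

The two sides have different dimensions, so the equation is NOT dimensionally consistent.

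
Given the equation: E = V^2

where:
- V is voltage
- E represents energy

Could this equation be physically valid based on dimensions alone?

No

V (voltage) has dimensions [I^-1 L^2 M T^-3].
E (energy) has dimensions [L^2 M T^-2].

Left side: [L^2 M T^-2]
Right side: [I^-2 L^4 M^2 T^-6]

The two sides have different dimensions, so the equation is NOT dimensionally consistent.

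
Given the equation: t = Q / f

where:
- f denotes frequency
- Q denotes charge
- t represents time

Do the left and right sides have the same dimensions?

No

f (frequency) has dimensions [T^-1].
Q (charge) has dimensions [I T].
t (time) has dimensions [T].

Left side: [T]
Right side: [I T^2]

The two sides have different dimensions, so the equation is NOT dimensionally consistent.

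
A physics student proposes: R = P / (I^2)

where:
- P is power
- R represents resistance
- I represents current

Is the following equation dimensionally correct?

Yes

P (power) has dimensions [L^2 M T^-3].
R (resistance) has dimensions [I^-2 L^2 M T^-3].
I (current) has dimensions [I].

Left side: [I^-2 L^2 M T^-3]
Right side: [I^-2 L^2 M T^-3]

Both sides have the same dimensions, so the equation is dimensionally consistent.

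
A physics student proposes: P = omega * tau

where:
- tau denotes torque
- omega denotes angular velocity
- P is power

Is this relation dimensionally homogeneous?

Yes

tau (torque) has dimensions [L^2 M T^-2].
omega (angular velocity) has dimensions [T^-1].
P (power) has dimensions [L^2 M T^-3].

Left side: [L^2 M T^-3]
Right side: [L^2 M T^-3]

Both sides have the same dimensions, so the equation is dimensionally consistent.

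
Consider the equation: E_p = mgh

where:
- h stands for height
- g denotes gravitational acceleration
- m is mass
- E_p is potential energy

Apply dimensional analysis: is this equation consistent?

Yes

h (height) has dimensions [L].
g (gravitational acceleration) has dimensions [L T^-2].
m (mass) has dimensions [M].
E_p (potential energy) has dimensions [L^2 M T^-2].

Left side: [L^2 M T^-2]
Right side: [L^2 M T^-2]

Both sides have the same dimensions, so the equation is dimensionally consistent.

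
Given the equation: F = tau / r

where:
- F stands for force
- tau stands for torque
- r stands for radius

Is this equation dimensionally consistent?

Yes

F (force) has dimensions [L M T^-2].
tau (torque) has dimensions [L^2 M T^-2].
r (radius) has dimensions [L].

Left side: [L M T^-2]
Right side: [L M T^-2]

Both sides have the same dimensions, so the equation is dimensionally consistent.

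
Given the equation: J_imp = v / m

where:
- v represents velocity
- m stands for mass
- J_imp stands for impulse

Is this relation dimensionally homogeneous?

No

v (velocity) has dimensions [L T^-1].
m (mass) has dimensions [M].
J_imp (impulse) has dimensions [L M T^-1].

Left side: [L M T^-1]
Right side: [L M^-1 T^-1]

The two sides have different dimensions, so the equation is NOT dimensionally consistent.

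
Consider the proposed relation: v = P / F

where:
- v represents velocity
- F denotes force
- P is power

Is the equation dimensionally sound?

Yes

v (velocity) has dimensions [L T^-1].
F (force) has dimensions [L M T^-2].
P (power) has dimensions [L^2 M T^-3].

Left side: [L T^-1]
Right side: [L T^-1]

Both sides have the same dimensions, so the equation is dimensionally consistent.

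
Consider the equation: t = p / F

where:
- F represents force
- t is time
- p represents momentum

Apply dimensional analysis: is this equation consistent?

Yes

F (force) has dimensions [L M T^-2].
t (time) has dimensions [T].
p (momentum) has dimensions [L M T^-1].

Left side: [T]
Right side: [T]

Both sides have the same dimensions, so the equation is dimensionally consistent.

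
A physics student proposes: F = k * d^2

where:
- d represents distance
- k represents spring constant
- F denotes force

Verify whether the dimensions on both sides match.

No

d (distance) has dimensions [L].
k (spring constant) has dimensions [M T^-2].
F (force) has dimensions [L M T^-2].

Left side: [L M T^-2]
Right side: [L^2 M T^-2]

The two sides have different dimensions, so the equation is NOT dimensionally consistent.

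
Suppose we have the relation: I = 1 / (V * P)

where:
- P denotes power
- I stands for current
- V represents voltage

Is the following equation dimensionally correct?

No

P (power) has dimensions [L^2 M T^-3].
I (current) has dimensions [I].
V (voltage) has dimensions [I^-1 L^2 M T^-3].

Left side: [I]
Right side: [I L^-4 M^-2 T^6]

The two sides have different dimensions, so the equation is NOT dimensionally consistent.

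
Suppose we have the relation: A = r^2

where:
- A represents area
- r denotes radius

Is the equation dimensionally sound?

Yes

A (area) has dimensions [L^2].
r (radius) has dimensions [L].

Left side: [L^2]
Right side: [L^2]

Both sides have the same dimensions, so the equation is dimensionally consistent.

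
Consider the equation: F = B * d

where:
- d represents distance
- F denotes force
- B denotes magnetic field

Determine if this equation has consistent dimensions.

No

d (distance) has dimensions [L].
F (force) has dimensions [L M T^-2].
B (magnetic field) has dimensions [I^-1 M T^-2].

Left side: [L M T^-2]
Right side: [I^-1 L M T^-2]

The two sides have different dimensions, so the equation is NOT dimensionally consistent.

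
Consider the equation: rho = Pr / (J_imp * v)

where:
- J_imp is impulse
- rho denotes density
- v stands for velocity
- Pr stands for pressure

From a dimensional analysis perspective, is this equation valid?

No

J_imp (impulse) has dimensions [L M T^-1].
rho (density) has dimensions [L^-3 M].
v (velocity) has dimensions [L T^-1].
Pr (pressure) has dimensions [L^-1 M T^-2].

Left side: [L^-3 M]
Right side: [L^-3]

The two sides have different dimensions, so the equation is NOT dimensionally consistent.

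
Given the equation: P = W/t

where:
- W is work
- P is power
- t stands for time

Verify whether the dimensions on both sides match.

Yes

W (work) has dimensions [L^2 M T^-2].
P (power) has dimensions [L^2 M T^-3].
t (time) has dimensions [T].

Left side: [L^2 M T^-3]
Right side: [L^2 M T^-3]

Both sides have the same dimensions, so the equation is dimensionally consistent.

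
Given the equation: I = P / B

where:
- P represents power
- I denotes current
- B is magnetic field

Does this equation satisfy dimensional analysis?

No

P (power) has dimensions [L^2 M T^-3].
I (current) has dimensions [I].
B (magnetic field) has dimensions [I^-1 M T^-2].

Left side: [I]
Right side: [I L^2 T^-1]

The two sides have different dimensions, so the equation is NOT dimensionally consistent.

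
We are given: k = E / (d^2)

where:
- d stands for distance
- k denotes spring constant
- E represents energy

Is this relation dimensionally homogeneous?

Yes

d (distance) has dimensions [L].
k (spring constant) has dimensions [M T^-2].
E (energy) has dimensions [L^2 M T^-2].

Left side: [M T^-2]
Right side: [M T^-2]

Both sides have the same dimensions, so the equation is dimensionally consistent.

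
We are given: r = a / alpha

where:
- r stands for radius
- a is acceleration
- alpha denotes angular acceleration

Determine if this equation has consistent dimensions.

Yes

r (radius) has dimensions [L].
a (acceleration) has dimensions [L T^-2].
alpha (angular acceleration) has dimensions [T^-2].

Left side: [L]
Right side: [L]

Both sides have the same dimensions, so the equation is dimensionally consistent.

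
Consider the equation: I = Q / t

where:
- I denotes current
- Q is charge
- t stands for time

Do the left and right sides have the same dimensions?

Yes

I (current) has dimensions [I].
Q (charge) has dimensions [I T].
t (time) has dimensions [T].

Left side: [I]
Right side: [I]

Both sides have the same dimensions, so the equation is dimensionally consistent.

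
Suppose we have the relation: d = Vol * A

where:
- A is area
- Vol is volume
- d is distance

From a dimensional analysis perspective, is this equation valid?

No

A (area) has dimensions [L^2].
Vol (volume) has dimensions [L^3].
d (distance) has dimensions [L].

Left side: [L]
Right side: [L^5]

The two sides have different dimensions, so the equation is NOT dimensionally consistent.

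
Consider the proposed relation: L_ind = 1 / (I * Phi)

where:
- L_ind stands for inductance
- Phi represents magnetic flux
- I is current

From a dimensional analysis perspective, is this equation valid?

No

L_ind (inductance) has dimensions [I^-2 L^2 M T^-2].
Phi (magnetic flux) has dimensions [I^-1 L^2 M T^-2].
I (current) has dimensions [I].

Left side: [I^-2 L^2 M T^-2]
Right side: [L^-2 M^-1 T^2]

The two sides have different dimensions, so the equation is NOT dimensionally consistent.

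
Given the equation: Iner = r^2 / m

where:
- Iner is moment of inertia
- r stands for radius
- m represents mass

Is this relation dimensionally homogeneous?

No

Iner (moment of inertia) has dimensions [L^2 M].
r (radius) has dimensions [L].
m (mass) has dimensions [M].

Left side: [L^2 M]
Right side: [L^2 M^-1]

The two sides have different dimensions, so the equation is NOT dimensionally consistent.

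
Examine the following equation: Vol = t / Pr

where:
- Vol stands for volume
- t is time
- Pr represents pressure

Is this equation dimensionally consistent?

No

Vol (volume) has dimensions [L^3].
t (time) has dimensions [T].
Pr (pressure) has dimensions [L^-1 M T^-2].

Left side: [L^3]
Right side: [L M^-1 T^3]

The two sides have different dimensions, so the equation is NOT dimensionally consistent.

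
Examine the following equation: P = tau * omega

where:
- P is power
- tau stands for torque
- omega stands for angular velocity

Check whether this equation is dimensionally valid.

Yes

P (power) has dimensions [L^2 M T^-3].
tau (torque) has dimensions [L^2 M T^-2].
omega (angular velocity) has dimensions [T^-1].

Left side: [L^2 M T^-3]
Right side: [L^2 M T^-3]

Both sides have the same dimensions, so the equation is dimensionally consistent.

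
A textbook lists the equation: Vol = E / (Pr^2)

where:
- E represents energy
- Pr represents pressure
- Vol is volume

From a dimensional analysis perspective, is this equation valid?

No

E (energy) has dimensions [L^2 M T^-2].
Pr (pressure) has dimensions [L^-1 M T^-2].
Vol (volume) has dimensions [L^3].

Left side: [L^3]
Right side: [L^4 M^-1 T^2]

The two sides have different dimensions, so the equation is NOT dimensionally consistent.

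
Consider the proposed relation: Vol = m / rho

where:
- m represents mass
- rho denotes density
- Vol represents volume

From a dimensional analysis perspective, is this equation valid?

Yes

m (mass) has dimensions [M].
rho (density) has dimensions [L^-3 M].
Vol (volume) has dimensions [L^3].

Left side: [L^3]
Right side: [L^3]

Both sides have the same dimensions, so the equation is dimensionally consistent.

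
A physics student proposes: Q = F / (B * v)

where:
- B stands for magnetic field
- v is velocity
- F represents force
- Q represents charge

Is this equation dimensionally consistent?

Yes

B (magnetic field) has dimensions [I^-1 M T^-2].
v (velocity) has dimensions [L T^-1].
F (force) has dimensions [L M T^-2].
Q (charge) has dimensions [I T].

Left side: [I T]
Right side: [I T]

Both sides have the same dimensions, so the equation is dimensionally consistent.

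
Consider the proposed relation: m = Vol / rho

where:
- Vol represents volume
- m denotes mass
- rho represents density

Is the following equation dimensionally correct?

No

Vol (volume) has dimensions [L^3].
m (mass) has dimensions [M].
rho (density) has dimensions [L^-3 M].

Left side: [M]
Right side: [L^6 M^-1]

The two sides have different dimensions, so the equation is NOT dimensionally consistent.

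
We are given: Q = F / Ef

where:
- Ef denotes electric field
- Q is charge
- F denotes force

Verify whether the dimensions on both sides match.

Yes

Ef (electric field) has dimensions [I^-1 L M T^-3].
Q (charge) has dimensions [I T].
F (force) has dimensions [L M T^-2].

Left side: [I T]
Right side: [I T]

Both sides have the same dimensions, so the equation is dimensionally consistent.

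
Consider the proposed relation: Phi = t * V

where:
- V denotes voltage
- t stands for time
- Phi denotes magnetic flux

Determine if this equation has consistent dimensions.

Yes

V (voltage) has dimensions [I^-1 L^2 M T^-3].
t (time) has dimensions [T].
Phi (magnetic flux) has dimensions [I^-1 L^2 M T^-2].

Left side: [I^-1 L^2 M T^-2]
Right side: [I^-1 L^2 M T^-2]

Both sides have the same dimensions, so the equation is dimensionally consistent.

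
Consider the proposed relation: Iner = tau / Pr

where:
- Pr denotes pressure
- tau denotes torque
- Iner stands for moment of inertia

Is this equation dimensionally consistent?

No

Pr (pressure) has dimensions [L^-1 M T^-2].
tau (torque) has dimensions [L^2 M T^-2].
Iner (moment of inertia) has dimensions [L^2 M].

Left side: [L^2 M]
Right side: [L^3]

The two sides have different dimensions, so the equation is NOT dimensionally consistent.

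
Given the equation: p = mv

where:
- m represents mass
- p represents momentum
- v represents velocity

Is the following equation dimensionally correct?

Yes

m (mass) has dimensions [M].
p (momentum) has dimensions [L M T^-1].
v (velocity) has dimensions [L T^-1].

Left side: [L M T^-1]
Right side: [L M T^-1]

Both sides have the same dimensions, so the equation is dimensionally consistent.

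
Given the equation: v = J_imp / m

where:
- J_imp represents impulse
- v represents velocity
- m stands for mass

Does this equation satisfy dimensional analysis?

Yes

J_imp (impulse) has dimensions [L M T^-1].
v (velocity) has dimensions [L T^-1].
m (mass) has dimensions [M].

Left side: [L T^-1]
Right side: [L T^-1]

Both sides have the same dimensions, so the equation is dimensionally consistent.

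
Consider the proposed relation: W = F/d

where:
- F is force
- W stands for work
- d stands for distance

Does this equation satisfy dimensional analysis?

No

F (force) has dimensions [L M T^-2].
W (work) has dimensions [L^2 M T^-2].
d (distance) has dimensions [L].

Left side: [L^2 M T^-2]
Right side: [M T^-2]

The two sides have different dimensions, so the equation is NOT dimensionally consistent.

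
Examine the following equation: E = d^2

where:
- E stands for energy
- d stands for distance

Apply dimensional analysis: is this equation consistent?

No

E (energy) has dimensions [L^2 M T^-2].
d (distance) has dimensions [L].

Left side: [L^2 M T^-2]
Right side: [L^2]

The two sides have different dimensions, so the equation is NOT dimensionally consistent.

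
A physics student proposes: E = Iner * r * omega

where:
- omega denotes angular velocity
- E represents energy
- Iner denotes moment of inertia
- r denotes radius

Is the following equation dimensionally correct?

No

omega (angular velocity) has dimensions [T^-1].
E (energy) has dimensions [L^2 M T^-2].
Iner (moment of inertia) has dimensions [L^2 M].
r (radius) has dimensions [L].

Left side: [L^2 M T^-2]
Right side: [L^3 M T^-1]

The two sides have different dimensions, so the equation is NOT dimensionally consistent.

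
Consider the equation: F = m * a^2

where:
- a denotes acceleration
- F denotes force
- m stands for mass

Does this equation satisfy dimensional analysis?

No

a (acceleration) has dimensions [L T^-2].
F (force) has dimensions [L M T^-2].
m (mass) has dimensions [M].

Left side: [L M T^-2]
Right side: [L^2 M T^-4]

The two sides have different dimensions, so the equation is NOT dimensionally consistent.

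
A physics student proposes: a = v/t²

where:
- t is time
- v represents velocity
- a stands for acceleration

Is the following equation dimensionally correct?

No

t (time) has dimensions [T].
v (velocity) has dimensions [L T^-1].
a (acceleration) has dimensions [L T^-2].

Left side: [L T^-2]
Right side: [L T^-3]

The two sides have different dimensions, so the equation is NOT dimensionally consistent.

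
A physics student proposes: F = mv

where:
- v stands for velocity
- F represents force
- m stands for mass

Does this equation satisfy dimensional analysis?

No

v (velocity) has dimensions [L T^-1].
F (force) has dimensions [L M T^-2].
m (mass) has dimensions [M].

Left side: [L M T^-2]
Right side: [L M T^-1]

The two sides have different dimensions, so the equation is NOT dimensionally consistent.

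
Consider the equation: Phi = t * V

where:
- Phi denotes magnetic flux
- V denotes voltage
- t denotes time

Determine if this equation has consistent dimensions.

Yes

Phi (magnetic flux) has dimensions [I^-1 L^2 M T^-2].
V (voltage) has dimensions [I^-1 L^2 M T^-3].
t (time) has dimensions [T].

Left side: [I^-1 L^2 M T^-2]
Right side: [I^-1 L^2 M T^-2]

Both sides have the same dimensions, so the equation is dimensionally consistent.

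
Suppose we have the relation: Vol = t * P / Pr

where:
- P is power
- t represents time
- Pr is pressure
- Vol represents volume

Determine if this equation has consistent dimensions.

Yes

P (power) has dimensions [L^2 M T^-3].
t (time) has dimensions [T].
Pr (pressure) has dimensions [L^-1 M T^-2].
Vol (volume) has dimensions [L^3].

Left side: [L^3]
Right side: [L^3]

Both sides have the same dimensions, so the equation is dimensionally consistent.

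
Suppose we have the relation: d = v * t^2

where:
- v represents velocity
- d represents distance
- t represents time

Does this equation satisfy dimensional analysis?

No

v (velocity) has dimensions [L T^-1].
d (distance) has dimensions [L].
t (time) has dimensions [T].

Left side: [L]
Right side: [L T]

The two sides have different dimensions, so the equation is NOT dimensionally consistent.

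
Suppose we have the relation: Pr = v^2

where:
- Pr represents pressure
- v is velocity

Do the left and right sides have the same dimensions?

No

Pr (pressure) has dimensions [L^-1 M T^-2].
v (velocity) has dimensions [L T^-1].

Left side: [L^-1 M T^-2]
Right side: [L^2 T^-2]

The two sides have different dimensions, so the equation is NOT dimensionally consistent.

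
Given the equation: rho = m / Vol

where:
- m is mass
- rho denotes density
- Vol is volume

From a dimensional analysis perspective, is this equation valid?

Yes

m (mass) has dimensions [M].
rho (density) has dimensions [L^-3 M].
Vol (volume) has dimensions [L^3].

Left side: [L^-3 M]
Right side: [L^-3 M]

Both sides have the same dimensions, so the equation is dimensionally consistent.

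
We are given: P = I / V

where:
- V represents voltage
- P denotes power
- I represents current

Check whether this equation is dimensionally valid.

No

V (voltage) has dimensions [I^-1 L^2 M T^-3].
P (power) has dimensions [L^2 M T^-3].
I (current) has dimensions [I].

Left side: [L^2 M T^-3]
Right side: [I^2 L^-2 M^-1 T^3]

The two sides have different dimensions, so the equation is NOT dimensionally consistent.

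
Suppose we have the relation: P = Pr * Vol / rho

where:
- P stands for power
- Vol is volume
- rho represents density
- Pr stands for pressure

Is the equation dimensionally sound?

No

P (power) has dimensions [L^2 M T^-3].
Vol (volume) has dimensions [L^3].
rho (density) has dimensions [L^-3 M].
Pr (pressure) has dimensions [L^-1 M T^-2].

Left side: [L^2 M T^-3]
Right side: [L^5 T^-2]

The two sides have different dimensions, so the equation is NOT dimensionally consistent.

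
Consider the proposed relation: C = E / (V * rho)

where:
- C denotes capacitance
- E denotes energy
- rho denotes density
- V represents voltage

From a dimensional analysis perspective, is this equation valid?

No

C (capacitance) has dimensions [I^2 L^-2 M^-1 T^4].
E (energy) has dimensions [L^2 M T^-2].
rho (density) has dimensions [L^-3 M].
V (voltage) has dimensions [I^-1 L^2 M T^-3].

Left side: [I^2 L^-2 M^-1 T^4]
Right side: [I L^3 M^-1 T]

The two sides have different dimensions, so the equation is NOT dimensionally consistent.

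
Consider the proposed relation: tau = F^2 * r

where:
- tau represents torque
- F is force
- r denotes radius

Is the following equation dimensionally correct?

No

tau (torque) has dimensions [L^2 M T^-2].
F (force) has dimensions [L M T^-2].
r (radius) has dimensions [L].

Left side: [L^2 M T^-2]
Right side: [L^3 M^2 T^-4]

The two sides have different dimensions, so the equation is NOT dimensionally consistent.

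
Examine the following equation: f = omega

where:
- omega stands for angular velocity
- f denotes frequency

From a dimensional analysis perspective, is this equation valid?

Yes

omega (angular velocity) has dimensions [T^-1].
f (frequency) has dimensions [T^-1].

Left side: [T^-1]
Right side: [T^-1]

Both sides have the same dimensions, so the equation is dimensionally consistent.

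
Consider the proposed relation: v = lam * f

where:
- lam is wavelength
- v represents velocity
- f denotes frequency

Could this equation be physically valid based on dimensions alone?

Yes

lam (wavelength) has dimensions [L].
v (velocity) has dimensions [L T^-1].
f (frequency) has dimensions [T^-1].

Left side: [L T^-1]
Right side: [L T^-1]

Both sides have the same dimensions, so the equation is dimensionally consistent.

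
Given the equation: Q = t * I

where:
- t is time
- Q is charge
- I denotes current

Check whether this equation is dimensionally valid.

Yes

t (time) has dimensions [T].
Q (charge) has dimensions [I T].
I (current) has dimensions [I].

Left side: [I T]
Right side: [I T]

Both sides have the same dimensions, so the equation is dimensionally consistent.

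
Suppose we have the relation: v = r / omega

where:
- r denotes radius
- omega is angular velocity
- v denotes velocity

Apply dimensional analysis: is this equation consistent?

No

r (radius) has dimensions [L].
omega (angular velocity) has dimensions [T^-1].
v (velocity) has dimensions [L T^-1].

Left side: [L T^-1]
Right side: [L T]

The two sides have different dimensions, so the equation is NOT dimensionally consistent.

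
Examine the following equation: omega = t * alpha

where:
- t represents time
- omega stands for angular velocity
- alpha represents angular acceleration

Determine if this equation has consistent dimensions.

Yes

t (time) has dimensions [T].
omega (angular velocity) has dimensions [T^-1].
alpha (angular acceleration) has dimensions [T^-2].

Left side: [T^-1]
Right side: [T^-1]

Both sides have the same dimensions, so the equation is dimensionally consistent.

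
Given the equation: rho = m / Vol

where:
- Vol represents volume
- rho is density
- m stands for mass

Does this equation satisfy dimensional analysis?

Yes

Vol (volume) has dimensions [L^3].
rho (density) has dimensions [L^-3 M].
m (mass) has dimensions [M].

Left side: [L^-3 M]
Right side: [L^-3 M]

Both sides have the same dimensions, so the equation is dimensionally consistent.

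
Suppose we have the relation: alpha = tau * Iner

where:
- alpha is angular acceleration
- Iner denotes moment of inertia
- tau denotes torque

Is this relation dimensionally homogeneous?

No

alpha (angular acceleration) has dimensions [T^-2].
Iner (moment of inertia) has dimensions [L^2 M].
tau (torque) has dimensions [L^2 M T^-2].

Left side: [T^-2]
Right side: [L^4 M^2 T^-2]

The two sides have different dimensions, so the equation is NOT dimensionally consistent.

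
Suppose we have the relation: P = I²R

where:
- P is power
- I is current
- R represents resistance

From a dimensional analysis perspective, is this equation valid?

Yes

P (power) has dimensions [L^2 M T^-3].
I (current) has dimensions [I].
R (resistance) has dimensions [I^-2 L^2 M T^-3].

Left side: [L^2 M T^-3]
Right side: [L^2 M T^-3]

Both sides have the same dimensions, so the equation is dimensionally consistent.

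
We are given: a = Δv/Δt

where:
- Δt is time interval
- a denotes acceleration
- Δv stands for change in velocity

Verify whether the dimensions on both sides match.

Yes

Δt (time interval) has dimensions [T].
a (acceleration) has dimensions [L T^-2].
Δv (change in velocity) has dimensions [L T^-1].

Left side: [L T^-2]
Right side: [L T^-2]

Both sides have the same dimensions, so the equation is dimensionally consistent.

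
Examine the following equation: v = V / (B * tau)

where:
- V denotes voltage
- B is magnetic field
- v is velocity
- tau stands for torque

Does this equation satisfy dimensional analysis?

No

V (voltage) has dimensions [I^-1 L^2 M T^-3].
B (magnetic field) has dimensions [I^-1 M T^-2].
v (velocity) has dimensions [L T^-1].
tau (torque) has dimensions [L^2 M T^-2].

Left side: [L T^-1]
Right side: [M^-1 T]

The two sides have different dimensions, so the equation is NOT dimensionally consistent.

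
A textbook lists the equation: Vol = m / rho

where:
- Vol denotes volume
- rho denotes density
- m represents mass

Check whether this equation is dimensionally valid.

Yes

Vol (volume) has dimensions [L^3].
rho (density) has dimensions [L^-3 M].
m (mass) has dimensions [M].

Left side: [L^3]
Right side: [L^3]

Both sides have the same dimensions, so the equation is dimensionally consistent.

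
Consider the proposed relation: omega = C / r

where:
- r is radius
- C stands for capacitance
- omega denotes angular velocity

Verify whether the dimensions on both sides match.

No

r (radius) has dimensions [L].
C (capacitance) has dimensions [I^2 L^-2 M^-1 T^4].
omega (angular velocity) has dimensions [T^-1].

Left side: [T^-1]
Right side: [I^2 L^-3 M^-1 T^4]

The two sides have different dimensions, so the equation is NOT dimensionally consistent.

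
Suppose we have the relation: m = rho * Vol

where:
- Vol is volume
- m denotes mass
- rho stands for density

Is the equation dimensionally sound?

Yes

Vol (volume) has dimensions [L^3].
m (mass) has dimensions [M].
rho (density) has dimensions [L^-3 M].

Left side: [M]
Right side: [M]

Both sides have the same dimensions, so the equation is dimensionally consistent.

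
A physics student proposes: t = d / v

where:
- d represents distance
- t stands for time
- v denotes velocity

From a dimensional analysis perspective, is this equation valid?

Yes

d (distance) has dimensions [L].
t (time) has dimensions [T].
v (velocity) has dimensions [L T^-1].

Left side: [T]
Right side: [T]

Both sides have the same dimensions, so the equation is dimensionally consistent.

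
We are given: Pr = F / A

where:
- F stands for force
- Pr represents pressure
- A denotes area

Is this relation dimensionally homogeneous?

Yes

F (force) has dimensions [L M T^-2].
Pr (pressure) has dimensions [L^-1 M T^-2].
A (area) has dimensions [L^2].

Left side: [L^-1 M T^-2]
Right side: [L^-1 M T^-2]

Both sides have the same dimensions, so the equation is dimensionally consistent.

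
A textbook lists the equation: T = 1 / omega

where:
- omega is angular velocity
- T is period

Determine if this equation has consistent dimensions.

Yes

omega (angular velocity) has dimensions [T^-1].
T (period) has dimensions [T].

Left side: [T]
Right side: [T]

Both sides have the same dimensions, so the equation is dimensionally consistent.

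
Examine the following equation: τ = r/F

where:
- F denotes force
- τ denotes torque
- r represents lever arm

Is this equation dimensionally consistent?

No

F (force) has dimensions [L M T^-2].
τ (torque) has dimensions [L^2 M T^-2].
r (lever arm) has dimensions [L].

Left side: [L^2 M T^-2]
Right side: [M^-1 T^2]

The two sides have different dimensions, so the equation is NOT dimensionally consistent.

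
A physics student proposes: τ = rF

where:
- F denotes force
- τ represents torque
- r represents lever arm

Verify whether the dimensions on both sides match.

Yes

F (force) has dimensions [L M T^-2].
τ (torque) has dimensions [L^2 M T^-2].
r (lever arm) has dimensions [L].

Left side: [L^2 M T^-2]
Right side: [L^2 M T^-2]

Both sides have the same dimensions, so the equation is dimensionally consistent.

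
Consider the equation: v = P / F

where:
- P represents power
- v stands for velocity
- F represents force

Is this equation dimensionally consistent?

Yes

P (power) has dimensions [L^2 M T^-3].
v (velocity) has dimensions [L T^-1].
F (force) has dimensions [L M T^-2].

Left side: [L T^-1]
Right side: [L T^-1]

Both sides have the same dimensions, so the equation is dimensionally consistent.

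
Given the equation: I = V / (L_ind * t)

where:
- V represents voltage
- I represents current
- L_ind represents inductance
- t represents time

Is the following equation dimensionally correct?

No

V (voltage) has dimensions [I^-1 L^2 M T^-3].
I (current) has dimensions [I].
L_ind (inductance) has dimensions [I^-2 L^2 M T^-2].
t (time) has dimensions [T].

Left side: [I]
Right side: [I T^-2]

The two sides have different dimensions, so the equation is NOT dimensionally consistent.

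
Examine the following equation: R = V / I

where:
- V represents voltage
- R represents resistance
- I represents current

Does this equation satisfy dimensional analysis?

Yes

V (voltage) has dimensions [I^-1 L^2 M T^-3].
R (resistance) has dimensions [I^-2 L^2 M T^-3].
I (current) has dimensions [I].

Left side: [I^-2 L^2 M T^-3]
Right side: [I^-2 L^2 M T^-3]

Both sides have the same dimensions, so the equation is dimensionally consistent.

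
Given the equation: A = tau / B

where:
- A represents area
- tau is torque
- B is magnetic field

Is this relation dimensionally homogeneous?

No

A (area) has dimensions [L^2].
tau (torque) has dimensions [L^2 M T^-2].
B (magnetic field) has dimensions [I^-1 M T^-2].

Left side: [L^2]
Right side: [I L^2]

The two sides have different dimensions, so the equation is NOT dimensionally consistent.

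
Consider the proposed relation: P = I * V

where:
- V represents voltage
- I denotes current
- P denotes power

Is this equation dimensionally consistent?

Yes

V (voltage) has dimensions [I^-1 L^2 M T^-3].
I (current) has dimensions [I].
P (power) has dimensions [L^2 M T^-3].

Left side: [L^2 M T^-3]
Right side: [L^2 M T^-3]

Both sides have the same dimensions, so the equation is dimensionally consistent.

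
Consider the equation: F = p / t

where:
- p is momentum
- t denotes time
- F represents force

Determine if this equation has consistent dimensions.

Yes

p (momentum) has dimensions [L M T^-1].
t (time) has dimensions [T].
F (force) has dimensions [L M T^-2].

Left side: [L M T^-2]
Right side: [L M T^-2]

Both sides have the same dimensions, so the equation is dimensionally consistent.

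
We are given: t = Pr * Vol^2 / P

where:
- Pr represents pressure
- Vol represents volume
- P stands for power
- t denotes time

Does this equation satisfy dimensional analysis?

No

Pr (pressure) has dimensions [L^-1 M T^-2].
Vol (volume) has dimensions [L^3].
P (power) has dimensions [L^2 M T^-3].
t (time) has dimensions [T].

Left side: [T]
Right side: [L^3 T]

The two sides have different dimensions, so the equation is NOT dimensionally consistent.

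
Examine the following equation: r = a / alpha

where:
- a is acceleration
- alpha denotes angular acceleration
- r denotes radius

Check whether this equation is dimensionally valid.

Yes

a (acceleration) has dimensions [L T^-2].
alpha (angular acceleration) has dimensions [T^-2].
r (radius) has dimensions [L].

Left side: [L]
Right side: [L]

Both sides have the same dimensions, so the equation is dimensionally consistent.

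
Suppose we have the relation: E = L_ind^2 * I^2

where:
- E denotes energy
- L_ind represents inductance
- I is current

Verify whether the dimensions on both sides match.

No

E (energy) has dimensions [L^2 M T^-2].
L_ind (inductance) has dimensions [I^-2 L^2 M T^-2].
I (current) has dimensions [I].

Left side: [L^2 M T^-2]
Right side: [I^-2 L^4 M^2 T^-4]

The two sides have different dimensions, so the equation is NOT dimensionally consistent.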